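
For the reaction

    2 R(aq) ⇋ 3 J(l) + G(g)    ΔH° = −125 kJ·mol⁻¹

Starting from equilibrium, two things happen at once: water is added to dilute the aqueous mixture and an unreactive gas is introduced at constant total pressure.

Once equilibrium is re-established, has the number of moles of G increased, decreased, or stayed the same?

cannot be determined

Dilution lowers every aqueous concentration by the same factor. Δn_aq = 0 − 2 = -2, so the system shifts toward the side with more dissolved moles — to the left.
Adding inert gas at constant total pressure expands the volume and lowers every reacting partial pressure. With Δn_gas = 1 − 0 = +1, Q moves away from K toward the side with fewer gas moles, so the system shifts toward the side with more gas moles — to the right.
The two effects oppose each other, so the net shift — and hence the change in G — cannot be determined from the given information.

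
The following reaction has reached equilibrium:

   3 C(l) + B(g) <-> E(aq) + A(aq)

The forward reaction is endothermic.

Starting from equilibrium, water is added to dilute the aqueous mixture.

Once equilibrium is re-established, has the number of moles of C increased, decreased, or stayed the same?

Dilution lowers every aqueous concentration by the same factor. Δn_aq = 2 − 0 = +2, so the system shifts toward the side with more dissolved moles — to the right.
The net shift is to the right. C is a reactant, so its amount decreases.

decreases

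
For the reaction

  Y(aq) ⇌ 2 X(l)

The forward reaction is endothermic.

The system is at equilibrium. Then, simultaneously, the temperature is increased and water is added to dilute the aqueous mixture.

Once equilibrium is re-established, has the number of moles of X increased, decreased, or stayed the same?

cannot be determined

The forward reaction is endothermic. Raising T favours the endothermic direction — shift to the right.
Dilution lowers every aqueous concentration by the same factor. Δn_aq = 0 − 1 = -1, so the system shifts toward the side with more dissolved moles — to the left.
The two effects oppose each other, so the net shift — and hence the change in X — cannot be determined from the given information.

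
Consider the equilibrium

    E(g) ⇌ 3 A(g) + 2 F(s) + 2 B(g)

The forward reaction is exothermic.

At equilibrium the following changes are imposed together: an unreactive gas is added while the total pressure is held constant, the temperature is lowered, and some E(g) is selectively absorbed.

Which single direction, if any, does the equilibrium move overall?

Adding inert gas at constant total pressure expands the volume and lowers every reacting partial pressure. With Δn_gas = 5 − 1 = +4, Q moves away from K toward the side with fewer gas moles, so the system shifts toward the side with more gas moles — to the right.
The forward reaction is exothermic. Lowering T favours the exothermic direction — shift to the right.
Removing E (g), a reactant, drives the reaction to the left.
The individual effects push in opposite directions; without quantitative information the net direction cannot be determined.

cannot be determined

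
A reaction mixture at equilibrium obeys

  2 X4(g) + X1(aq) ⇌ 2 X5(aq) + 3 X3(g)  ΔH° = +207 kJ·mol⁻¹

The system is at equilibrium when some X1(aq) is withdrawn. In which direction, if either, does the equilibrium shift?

left

Removing X1 (aq), a reactant, drives the reaction to the left.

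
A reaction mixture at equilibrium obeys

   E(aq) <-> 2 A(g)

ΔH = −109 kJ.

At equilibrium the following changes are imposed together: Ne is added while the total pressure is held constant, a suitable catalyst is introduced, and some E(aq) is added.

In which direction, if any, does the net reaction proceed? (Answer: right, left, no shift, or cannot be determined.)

right

Adding inert gas at constant total pressure expands the volume and lowers every reacting partial pressure. With Δn_gas = 2 − 0 = +2, Q moves away from K toward the side with fewer gas moles, so the system shifts toward the side with more gas moles — to the right.
A catalyst speeds both forward and reverse rates equally; it changes neither Q nor K — no shift from this change.
Adding E (aq), a reactant, drives the reaction to the right.
Only the nonzero effect(s) matter; the net shift is to the right.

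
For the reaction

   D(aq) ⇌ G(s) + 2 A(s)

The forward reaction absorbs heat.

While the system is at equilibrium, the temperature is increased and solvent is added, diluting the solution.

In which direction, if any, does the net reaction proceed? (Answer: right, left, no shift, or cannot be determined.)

cannot be determined

The forward reaction is endothermic. Raising T favours the endothermic direction — shift to the right.
Dilution lowers every aqueous concentration by the same factor. Δn_aq = 0 − 1 = -1, so the system shifts toward the side with more dissolved moles — to the left.
The individual effects push in opposite directions; without quantitative information the net direction cannot be determined.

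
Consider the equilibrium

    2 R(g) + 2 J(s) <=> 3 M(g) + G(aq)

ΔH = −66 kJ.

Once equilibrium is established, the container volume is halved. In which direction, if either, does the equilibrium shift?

Gas moles: reactants 2, products 3 (Δn_gas = +1). Compression shifts the system toward the side with fewer moles of gas — to the left.

left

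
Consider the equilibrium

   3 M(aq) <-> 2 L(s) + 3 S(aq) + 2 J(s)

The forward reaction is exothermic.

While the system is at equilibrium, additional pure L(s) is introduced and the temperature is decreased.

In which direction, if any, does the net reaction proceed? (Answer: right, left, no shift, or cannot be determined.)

L is a pure solid; its activity is 1 regardless of amount, so Q is unaffected — no shift from this change.
The forward reaction is exothermic. Lowering T favours the exothermic direction — shift to the right.
Only the nonzero effect(s) matter; the net shift is to the right.

right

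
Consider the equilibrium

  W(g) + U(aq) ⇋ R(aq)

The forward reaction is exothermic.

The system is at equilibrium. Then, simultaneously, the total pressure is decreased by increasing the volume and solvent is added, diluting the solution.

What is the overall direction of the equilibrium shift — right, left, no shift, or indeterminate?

Gas moles: reactants 1, products 0 (Δn_gas = -1). Expansion shifts the system toward the side with more moles of gas — to the left.
Dilution scales every aqueous concentration by the same factor. Δn_aq = 1 − 1 = 0, so Q is unchanged — no shift.
Only the nonzero effect(s) matter; the net shift is to the left.

left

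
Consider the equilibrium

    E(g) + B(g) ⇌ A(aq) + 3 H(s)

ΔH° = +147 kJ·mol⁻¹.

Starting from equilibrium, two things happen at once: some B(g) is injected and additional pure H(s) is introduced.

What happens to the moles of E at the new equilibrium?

Adding B (g), a reactant, drives the reaction to the right.
H is a pure solid; its activity is 1 regardless of amount, so Q is unaffected — no shift from this change.
The net shift is to the right. E is a reactant, so its amount decreases.

decreases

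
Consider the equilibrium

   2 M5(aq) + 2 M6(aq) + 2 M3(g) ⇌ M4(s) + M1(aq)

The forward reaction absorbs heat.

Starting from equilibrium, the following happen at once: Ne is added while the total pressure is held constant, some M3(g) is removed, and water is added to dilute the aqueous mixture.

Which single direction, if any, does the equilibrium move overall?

Adding inert gas at constant total pressure expands the volume and lowers every reacting partial pressure. With Δn_gas = 0 − 2 = -2, Q moves away from K toward the side with fewer gas moles, so the system shifts toward the side with more gas moles — to the left.
Removing M3 (g), a reactant, drives the reaction to the left.
Dilution lowers every aqueous concentration by the same factor. Δn_aq = 1 − 4 = -3, so the system shifts toward the side with more dissolved moles — to the left.
All effects act in the same direction — net shift to the left.

left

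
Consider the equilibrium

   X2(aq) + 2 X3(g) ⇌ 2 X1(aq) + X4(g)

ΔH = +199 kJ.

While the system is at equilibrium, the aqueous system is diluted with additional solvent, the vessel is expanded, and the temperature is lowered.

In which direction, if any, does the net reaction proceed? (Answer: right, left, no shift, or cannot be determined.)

cannot be determined

Dilution lowers every aqueous concentration by the same factor. Δn_aq = 2 − 1 = +1, so the system shifts toward the side with more dissolved moles — to the right.
Gas moles: reactants 2, products 1 (Δn_gas = -1). Expansion shifts the system toward the side with more moles of gas — to the left.
The forward reaction is endothermic. Lowering T favours the exothermic direction — shift to the left.
The individual effects push in opposite directions; without quantitative information the net direction cannot be determined.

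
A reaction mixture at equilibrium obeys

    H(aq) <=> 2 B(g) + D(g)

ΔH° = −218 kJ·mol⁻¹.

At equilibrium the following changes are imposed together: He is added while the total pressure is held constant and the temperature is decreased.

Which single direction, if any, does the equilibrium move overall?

right

Adding inert gas at constant total pressure expands the volume and lowers every reacting partial pressure. With Δn_gas = 3 − 0 = +3, Q moves away from K toward the side with fewer gas moles, so the system shifts toward the side with more gas moles — to the right.
The forward reaction is exothermic. Lowering T favours the exothermic direction — shift to the right.
All effects act in the same direction — net shift to the right.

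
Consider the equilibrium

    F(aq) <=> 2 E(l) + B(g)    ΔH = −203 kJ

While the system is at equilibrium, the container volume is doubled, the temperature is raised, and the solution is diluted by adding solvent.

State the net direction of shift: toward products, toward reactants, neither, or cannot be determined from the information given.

Gas moles: reactants 0, products 1 (Δn_gas = +1). Expansion shifts the system toward the side with more moles of gas — to the right.
The forward reaction is exothermic. Raising T favours the endothermic direction — shift to the left.
Dilution lowers every aqueous concentration by the same factor. Δn_aq = 0 − 1 = -1, so the system shifts toward the side with more dissolved moles — to the left.
The individual effects push in opposite directions; without quantitative information the net direction cannot be determined.

cannot be determined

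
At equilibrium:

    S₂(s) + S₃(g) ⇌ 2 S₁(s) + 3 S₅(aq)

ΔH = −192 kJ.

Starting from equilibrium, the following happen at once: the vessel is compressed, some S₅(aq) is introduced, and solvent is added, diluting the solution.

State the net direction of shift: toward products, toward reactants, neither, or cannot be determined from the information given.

cannot be determined

Gas moles: reactants 1, products 0 (Δn_gas = -1). Compression shifts the system toward the side with fewer moles of gas — to the right.
Adding S₅ (aq), a product, drives the reaction to the left.
Dilution lowers every aqueous concentration by the same factor. Δn_aq = 3 − 0 = +3, so the system shifts toward the side with more dissolved moles — to the right.
The individual effects push in opposite directions; without quantitative information the net direction cannot be determined.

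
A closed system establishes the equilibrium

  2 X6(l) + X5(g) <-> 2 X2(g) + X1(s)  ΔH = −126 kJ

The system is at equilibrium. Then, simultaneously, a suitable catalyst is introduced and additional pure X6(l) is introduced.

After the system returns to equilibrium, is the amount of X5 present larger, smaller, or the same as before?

A catalyst speeds both forward and reverse rates equally; it changes neither Q nor K — no shift from this change.
X6 is a pure liquid; its activity is 1 regardless of amount, so Q is unaffected — no shift from this change.
No net shift occurs, so the amount of X5 is unchanged.

unchanged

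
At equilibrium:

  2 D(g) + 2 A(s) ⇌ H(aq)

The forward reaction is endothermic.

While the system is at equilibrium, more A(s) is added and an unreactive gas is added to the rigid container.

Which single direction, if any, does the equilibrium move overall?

A is a pure solid; its activity is 1 regardless of amount, so Q is unaffected — no shift from this change.
At constant volume, adding an inert gas leaves every reacting species' partial pressure unchanged, so Q is unchanged — no shift from this change.
None of the changes alters Q relative to K, so there is no net shift.

no shift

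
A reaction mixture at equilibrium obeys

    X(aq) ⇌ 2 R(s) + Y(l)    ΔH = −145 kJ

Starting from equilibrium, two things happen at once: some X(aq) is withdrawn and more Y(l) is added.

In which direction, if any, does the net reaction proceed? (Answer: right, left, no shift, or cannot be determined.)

left

Removing X (aq), a reactant, drives the reaction to the left.
Y is a pure liquid; its activity is 1 regardless of amount, so Q is unaffected — no shift from this change.
Only the nonzero effect(s) matter; the net shift is to the left.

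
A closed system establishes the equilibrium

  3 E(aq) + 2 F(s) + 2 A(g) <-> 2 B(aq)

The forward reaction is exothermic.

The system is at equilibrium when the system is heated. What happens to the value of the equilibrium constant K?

decreases

K depends on temperature via the van 't Hoff relation. The forward reaction is exothermic, so raising T decreases K.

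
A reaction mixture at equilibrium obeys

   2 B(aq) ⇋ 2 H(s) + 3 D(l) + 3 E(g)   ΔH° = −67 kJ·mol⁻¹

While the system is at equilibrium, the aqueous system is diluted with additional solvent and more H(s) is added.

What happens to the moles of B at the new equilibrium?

Dilution lowers every aqueous concentration by the same factor. Δn_aq = 0 − 2 = -2, so the system shifts toward the side with more dissolved moles — to the left.
H is a pure solid; its activity is 1 regardless of amount, so Q is unaffected — no shift from this change.
The net shift is to the left. B is a reactant, so its amount increases.

increases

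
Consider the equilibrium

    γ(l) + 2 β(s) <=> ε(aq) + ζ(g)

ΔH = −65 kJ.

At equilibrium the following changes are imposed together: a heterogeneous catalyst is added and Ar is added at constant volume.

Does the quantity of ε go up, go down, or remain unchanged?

A catalyst speeds both forward and reverse rates equally; it changes neither Q nor K — no shift from this change.
At constant volume, adding an inert gas leaves every reacting species' partial pressure unchanged, so Q is unchanged — no shift from this change.
No net shift occurs, so the amount of ε is unchanged.

unchanged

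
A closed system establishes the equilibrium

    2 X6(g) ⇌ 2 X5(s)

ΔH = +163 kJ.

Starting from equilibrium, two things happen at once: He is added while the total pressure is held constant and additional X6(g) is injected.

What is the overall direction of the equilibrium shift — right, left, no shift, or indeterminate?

cannot be determined

Adding inert gas at constant total pressure expands the volume and lowers every reacting partial pressure. With Δn_gas = 0 − 2 = -2, Q moves away from K toward the side with fewer gas moles, so the system shifts toward the side with more gas moles — to the left.
Adding X6 (g), a reactant, drives the reaction to the right.
The individual effects push in opposite directions; without quantitative information the net direction cannot be determined.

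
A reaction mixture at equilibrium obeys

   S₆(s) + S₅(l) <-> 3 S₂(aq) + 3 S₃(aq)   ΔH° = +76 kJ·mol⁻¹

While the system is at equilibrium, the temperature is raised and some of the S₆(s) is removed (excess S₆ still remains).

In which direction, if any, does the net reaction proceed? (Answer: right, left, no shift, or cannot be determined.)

right

The forward reaction is endothermic. Raising T favours the endothermic direction — shift to the right.
S₆ is a pure solid; its activity is 1 regardless of amount, so Q is unaffected — no shift from this change.
Only the nonzero effect(s) matter; the net shift is to the right.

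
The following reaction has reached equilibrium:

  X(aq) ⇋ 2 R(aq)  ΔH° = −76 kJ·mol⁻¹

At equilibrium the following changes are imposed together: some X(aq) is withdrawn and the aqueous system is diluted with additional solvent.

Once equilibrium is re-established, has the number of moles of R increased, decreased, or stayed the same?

cannot be determined

Removing X (aq), a reactant, drives the reaction to the left.
Dilution lowers every aqueous concentration by the same factor. Δn_aq = 2 − 1 = +1, so the system shifts toward the side with more dissolved moles — to the right.
The two effects oppose each other, so the net shift — and hence the change in R — cannot be determined from the given information.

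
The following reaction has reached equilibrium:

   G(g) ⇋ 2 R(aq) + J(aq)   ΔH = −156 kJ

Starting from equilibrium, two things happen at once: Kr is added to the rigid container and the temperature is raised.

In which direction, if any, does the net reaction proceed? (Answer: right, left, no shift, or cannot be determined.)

At constant volume, adding an inert gas leaves every reacting species' partial pressure unchanged, so Q is unchanged — no shift from this change.
The forward reaction is exothermic. Raising T favours the endothermic direction — shift to the left.
Only the nonzero effect(s) matter; the net shift is to the left.

left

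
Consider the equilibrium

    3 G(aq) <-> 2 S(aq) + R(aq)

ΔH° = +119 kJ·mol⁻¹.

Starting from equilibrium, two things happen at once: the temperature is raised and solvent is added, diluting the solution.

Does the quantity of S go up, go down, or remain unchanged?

The forward reaction is endothermic. Raising T favours the endothermic direction — shift to the right.
Dilution scales every aqueous concentration by the same factor. Δn_aq = 3 − 3 = 0, so Q is unchanged — no shift.
The net shift is to the right. S is a product, so its amount increases.

increases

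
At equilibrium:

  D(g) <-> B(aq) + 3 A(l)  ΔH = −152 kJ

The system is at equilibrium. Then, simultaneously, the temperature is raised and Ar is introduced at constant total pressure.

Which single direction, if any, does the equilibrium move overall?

The forward reaction is exothermic. Raising T favours the endothermic direction — shift to the left.
Adding inert gas at constant total pressure expands the volume and lowers every reacting partial pressure. With Δn_gas = 0 − 1 = -1, Q moves away from K toward the side with fewer gas moles, so the system shifts toward the side with more gas moles — to the left.
All effects act in the same direction — net shift to the left.

left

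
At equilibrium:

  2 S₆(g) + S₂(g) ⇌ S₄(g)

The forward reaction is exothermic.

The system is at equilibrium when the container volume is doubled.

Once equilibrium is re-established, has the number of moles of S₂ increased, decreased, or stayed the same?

Gas moles: reactants 3, products 1 (Δn_gas = -2). Expansion shifts the system toward the side with more moles of gas — to the left.
The net shift is to the left. S₂ is a reactant, so its amount increases.

increases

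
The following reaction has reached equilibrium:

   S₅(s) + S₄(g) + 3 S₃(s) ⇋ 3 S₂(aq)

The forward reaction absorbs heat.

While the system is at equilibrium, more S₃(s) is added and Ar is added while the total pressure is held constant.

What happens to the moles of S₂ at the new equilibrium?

S₃ is a pure solid; its activity is 1 regardless of amount, so Q is unaffected — no shift from this change.
Adding inert gas at constant total pressure expands the volume and lowers every reacting partial pressure. With Δn_gas = 0 − 1 = -1, Q moves away from K toward the side with fewer gas moles, so the system shifts toward the side with more gas moles — to the left.
The net shift is to the left. S₂ is a product, so its amount decreases.

decreases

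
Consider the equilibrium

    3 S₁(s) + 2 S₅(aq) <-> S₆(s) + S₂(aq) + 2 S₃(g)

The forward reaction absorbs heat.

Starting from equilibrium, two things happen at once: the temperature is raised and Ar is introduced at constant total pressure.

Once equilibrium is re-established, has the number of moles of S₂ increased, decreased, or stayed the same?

The forward reaction is endothermic. Raising T favours the endothermic direction — shift to the right.
Adding inert gas at constant total pressure expands the volume and lowers every reacting partial pressure. With Δn_gas = 2 − 0 = +2, Q moves away from K toward the side with fewer gas moles, so the system shifts toward the side with more gas moles — to the right.
The net shift is to the right. S₂ is a product, so its amount increases.

increases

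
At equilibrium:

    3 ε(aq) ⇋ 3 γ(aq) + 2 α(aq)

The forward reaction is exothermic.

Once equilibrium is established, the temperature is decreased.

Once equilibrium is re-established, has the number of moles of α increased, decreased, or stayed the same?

increases

The forward reaction is exothermic. Lowering T favours the exothermic direction — shift to the right.
The net shift is to the right. α is a product, so its amount increases.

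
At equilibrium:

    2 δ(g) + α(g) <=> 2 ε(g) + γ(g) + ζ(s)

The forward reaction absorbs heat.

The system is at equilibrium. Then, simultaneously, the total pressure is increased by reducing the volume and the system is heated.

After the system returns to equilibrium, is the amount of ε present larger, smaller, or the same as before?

Gas moles: reactants 3, products 3. Δn_gas = 0, so a volume change leaves Q equal to K — no shift from this change.
The forward reaction is endothermic. Raising T favours the endothermic direction — shift to the right.
The net shift is to the right. ε is a product, so its amount increases.

increases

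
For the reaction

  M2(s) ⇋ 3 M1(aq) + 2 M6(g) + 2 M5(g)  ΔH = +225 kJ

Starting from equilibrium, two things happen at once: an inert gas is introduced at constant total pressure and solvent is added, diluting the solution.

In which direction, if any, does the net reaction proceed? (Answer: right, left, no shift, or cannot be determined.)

Adding inert gas at constant total pressure expands the volume and lowers every reacting partial pressure. With Δn_gas = 4 − 0 = +4, Q moves away from K toward the side with fewer gas moles, so the system shifts toward the side with more gas moles — to the right.
Dilution lowers every aqueous concentration by the same factor. Δn_aq = 3 − 0 = +3, so the system shifts toward the side with more dissolved moles — to the right.
All effects act in the same direction — net shift to the right.

right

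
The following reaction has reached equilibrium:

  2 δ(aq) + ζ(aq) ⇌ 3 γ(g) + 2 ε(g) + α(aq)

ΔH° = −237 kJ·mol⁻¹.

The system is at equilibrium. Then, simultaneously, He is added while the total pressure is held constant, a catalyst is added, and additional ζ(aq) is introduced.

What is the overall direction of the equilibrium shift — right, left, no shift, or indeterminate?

Adding inert gas at constant total pressure expands the volume and lowers every reacting partial pressure. With Δn_gas = 5 − 0 = +5, Q moves away from K toward the side with fewer gas moles, so the system shifts toward the side with more gas moles — to the right.
A catalyst speeds both forward and reverse rates equally; it changes neither Q nor K — no shift from this change.
Adding ζ (aq), a reactant, drives the reaction to the right.
Only the nonzero effect(s) matter; the net shift is to the right.

right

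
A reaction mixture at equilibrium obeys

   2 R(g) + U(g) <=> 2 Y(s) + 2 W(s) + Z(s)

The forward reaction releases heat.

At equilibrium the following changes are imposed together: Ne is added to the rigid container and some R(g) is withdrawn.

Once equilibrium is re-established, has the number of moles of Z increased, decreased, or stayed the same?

At constant volume, adding an inert gas leaves every reacting species' partial pressure unchanged, so Q is unchanged — no shift from this change.
Removing R (g), a reactant, drives the reaction to the left.
The net shift is to the left. Z is a product, so its amount decreases.

decreases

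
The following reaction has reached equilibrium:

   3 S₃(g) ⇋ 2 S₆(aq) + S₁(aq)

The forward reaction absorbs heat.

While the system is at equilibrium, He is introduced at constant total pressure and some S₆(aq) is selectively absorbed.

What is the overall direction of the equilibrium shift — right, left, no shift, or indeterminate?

cannot be determined

Adding inert gas at constant total pressure expands the volume and lowers every reacting partial pressure. With Δn_gas = 0 − 3 = -3, Q moves away from K toward the side with fewer gas moles, so the system shifts toward the side with more gas moles — to the left.
Removing S₆ (aq), a product, drives the reaction to the right.
The individual effects push in opposite directions; without quantitative information the net direction cannot be determined.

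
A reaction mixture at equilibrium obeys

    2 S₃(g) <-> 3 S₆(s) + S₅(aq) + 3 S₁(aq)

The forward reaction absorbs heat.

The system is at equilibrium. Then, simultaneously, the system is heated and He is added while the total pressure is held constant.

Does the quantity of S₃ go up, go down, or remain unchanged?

The forward reaction is endothermic. Raising T favours the endothermic direction — shift to the right.
Adding inert gas at constant total pressure expands the volume and lowers every reacting partial pressure. With Δn_gas = 0 − 2 = -2, Q moves away from K toward the side with fewer gas moles, so the system shifts toward the side with more gas moles — to the left.
The two effects oppose each other, so the net shift — and hence the change in S₃ — cannot be determined from the given information.

cannot be determined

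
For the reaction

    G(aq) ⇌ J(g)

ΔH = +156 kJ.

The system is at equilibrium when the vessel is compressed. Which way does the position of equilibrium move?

Gas moles: reactants 0, products 1 (Δn_gas = +1). Compression shifts the system toward the side with fewer moles of gas — to the left.

left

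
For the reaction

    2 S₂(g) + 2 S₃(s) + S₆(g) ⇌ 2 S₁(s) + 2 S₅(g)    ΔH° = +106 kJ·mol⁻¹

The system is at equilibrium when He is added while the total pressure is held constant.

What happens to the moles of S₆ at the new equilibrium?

Adding inert gas at constant total pressure expands the volume and lowers every reacting partial pressure. With Δn_gas = 2 − 3 = -1, Q moves away from K toward the side with fewer gas moles, so the system shifts toward the side with more gas moles — to the left.
The net shift is to the left. S₆ is a reactant, so its amount increases.

increases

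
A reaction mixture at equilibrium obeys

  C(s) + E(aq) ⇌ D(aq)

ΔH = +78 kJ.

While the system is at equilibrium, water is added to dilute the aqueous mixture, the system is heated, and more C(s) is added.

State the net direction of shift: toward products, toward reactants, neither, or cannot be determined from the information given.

Dilution scales every aqueous concentration by the same factor. Δn_aq = 1 − 1 = 0, so Q is unchanged — no shift.
The forward reaction is endothermic. Raising T favours the endothermic direction — shift to the right.
C is a pure solid; its activity is 1 regardless of amount, so Q is unaffected — no shift from this change.
Only the nonzero effect(s) matter; the net shift is to the right.

right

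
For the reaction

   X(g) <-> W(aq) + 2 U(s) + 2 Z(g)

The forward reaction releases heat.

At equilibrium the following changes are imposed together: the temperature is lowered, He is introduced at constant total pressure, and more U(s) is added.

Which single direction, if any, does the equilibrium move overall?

right

The forward reaction is exothermic. Lowering T favours the exothermic direction — shift to the right.
Adding inert gas at constant total pressure expands the volume and lowers every reacting partial pressure. With Δn_gas = 2 − 1 = +1, Q moves away from K toward the side with fewer gas moles, so the system shifts toward the side with more gas moles — to the right.
U is a pure solid; its activity is 1 regardless of amount, so Q is unaffected — no shift from this change.
Only the nonzero effect(s) matter; the net shift is to the right.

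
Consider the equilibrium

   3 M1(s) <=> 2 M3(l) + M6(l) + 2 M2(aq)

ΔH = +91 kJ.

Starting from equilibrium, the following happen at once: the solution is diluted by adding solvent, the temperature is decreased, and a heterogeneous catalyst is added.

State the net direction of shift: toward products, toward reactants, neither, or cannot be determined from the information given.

cannot be determined

Dilution lowers every aqueous concentration by the same factor. Δn_aq = 2 − 0 = +2, so the system shifts toward the side with more dissolved moles — to the right.
The forward reaction is endothermic. Lowering T favours the exothermic direction — shift to the left.
A catalyst speeds both forward and reverse rates equally; it changes neither Q nor K — no shift from this change.
The individual effects push in opposite directions; without quantitative information the net direction cannot be determined.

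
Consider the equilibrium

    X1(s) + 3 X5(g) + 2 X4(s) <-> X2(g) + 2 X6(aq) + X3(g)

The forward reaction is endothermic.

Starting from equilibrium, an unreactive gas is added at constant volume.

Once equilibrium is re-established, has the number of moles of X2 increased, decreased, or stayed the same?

unchanged

At constant volume, adding an inert gas leaves every reacting species' partial pressure unchanged, so Q is unchanged — no shift from this change.
No net shift occurs, so the amount of X2 is unchanged.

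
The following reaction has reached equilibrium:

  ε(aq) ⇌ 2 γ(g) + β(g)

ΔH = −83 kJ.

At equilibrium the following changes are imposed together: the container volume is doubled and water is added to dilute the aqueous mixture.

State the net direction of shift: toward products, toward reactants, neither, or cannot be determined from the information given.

cannot be determined

Gas moles: reactants 0, products 3 (Δn_gas = +3). Expansion shifts the system toward the side with more moles of gas — to the right.
Dilution lowers every aqueous concentration by the same factor. Δn_aq = 0 − 1 = -1, so the system shifts toward the side with more dissolved moles — to the left.
The individual effects push in opposite directions; without quantitative information the net direction cannot be determined.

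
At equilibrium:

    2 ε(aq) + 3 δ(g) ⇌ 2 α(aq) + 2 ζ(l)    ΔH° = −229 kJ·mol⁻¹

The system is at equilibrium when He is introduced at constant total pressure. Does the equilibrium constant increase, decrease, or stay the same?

The equilibrium constant depends only on temperature. This perturbation may move the position of equilibrium, but since T is unchanged, K itself is unchanged.

unchanged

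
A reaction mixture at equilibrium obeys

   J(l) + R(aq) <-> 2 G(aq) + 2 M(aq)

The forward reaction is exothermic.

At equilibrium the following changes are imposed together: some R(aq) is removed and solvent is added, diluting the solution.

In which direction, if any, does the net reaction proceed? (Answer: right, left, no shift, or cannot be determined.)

cannot be determined

Removing R (aq), a reactant, drives the reaction to the left.
Dilution lowers every aqueous concentration by the same factor. Δn_aq = 4 − 1 = +3, so the system shifts toward the side with more dissolved moles — to the right.
The individual effects push in opposite directions; without quantitative information the net direction cannot be determined.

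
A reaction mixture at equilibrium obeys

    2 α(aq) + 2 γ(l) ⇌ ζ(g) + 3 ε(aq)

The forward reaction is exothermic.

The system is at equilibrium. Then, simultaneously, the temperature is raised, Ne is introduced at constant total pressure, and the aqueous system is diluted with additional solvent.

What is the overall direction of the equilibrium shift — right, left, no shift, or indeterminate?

cannot be determined

The forward reaction is exothermic. Raising T favours the endothermic direction — shift to the left.
Adding inert gas at constant total pressure expands the volume and lowers every reacting partial pressure. With Δn_gas = 1 − 0 = +1, Q moves away from K toward the side with fewer gas moles, so the system shifts toward the side with more gas moles — to the right.
Dilution lowers every aqueous concentration by the same factor. Δn_aq = 3 − 2 = +1, so the system shifts toward the side with more dissolved moles — to the right.
The individual effects push in opposite directions; without quantitative information the net direction cannot be determined.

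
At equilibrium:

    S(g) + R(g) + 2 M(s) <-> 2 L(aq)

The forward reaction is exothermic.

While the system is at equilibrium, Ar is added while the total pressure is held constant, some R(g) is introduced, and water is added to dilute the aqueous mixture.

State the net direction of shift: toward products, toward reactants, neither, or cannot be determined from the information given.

Adding inert gas at constant total pressure expands the volume and lowers every reacting partial pressure. With Δn_gas = 0 − 2 = -2, Q moves away from K toward the side with fewer gas moles, so the system shifts toward the side with more gas moles — to the left.
Adding R (g), a reactant, drives the reaction to the right.
Dilution lowers every aqueous concentration by the same factor. Δn_aq = 2 − 0 = +2, so the system shifts toward the side with more dissolved moles — to the right.
The individual effects push in opposite directions; without quantitative information the net direction cannot be determined.

cannot be determined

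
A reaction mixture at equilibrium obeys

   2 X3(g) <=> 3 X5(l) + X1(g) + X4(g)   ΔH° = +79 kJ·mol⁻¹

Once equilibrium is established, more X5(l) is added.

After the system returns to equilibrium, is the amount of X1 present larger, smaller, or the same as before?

X5 is a pure liquid; its activity is 1 regardless of amount, so Q is unaffected — no shift from this change.
No net shift occurs, so the amount of X1 is unchanged.

unchanged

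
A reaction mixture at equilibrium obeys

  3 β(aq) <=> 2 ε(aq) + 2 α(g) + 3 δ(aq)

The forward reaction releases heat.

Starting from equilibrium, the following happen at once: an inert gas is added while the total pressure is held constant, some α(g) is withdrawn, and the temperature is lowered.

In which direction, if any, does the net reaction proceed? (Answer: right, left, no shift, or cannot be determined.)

right

Adding inert gas at constant total pressure expands the volume and lowers every reacting partial pressure. With Δn_gas = 2 − 0 = +2, Q moves away from K toward the side with fewer gas moles, so the system shifts toward the side with more gas moles — to the right.
Removing α (g), a product, drives the reaction to the right.
The forward reaction is exothermic. Lowering T favours the exothermic direction — shift to the right.
All effects act in the same direction — net shift to the right.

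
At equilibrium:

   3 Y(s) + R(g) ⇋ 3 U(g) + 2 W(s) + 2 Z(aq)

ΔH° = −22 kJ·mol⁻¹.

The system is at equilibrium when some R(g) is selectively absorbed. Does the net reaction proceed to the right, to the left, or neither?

left

Removing R (g), a reactant, drives the reaction to the left.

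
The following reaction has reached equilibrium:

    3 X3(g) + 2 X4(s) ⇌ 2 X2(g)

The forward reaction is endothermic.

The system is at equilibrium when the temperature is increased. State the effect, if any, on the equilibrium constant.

K depends on temperature via the van 't Hoff relation. The forward reaction is endothermic, so raising T increases K.

increases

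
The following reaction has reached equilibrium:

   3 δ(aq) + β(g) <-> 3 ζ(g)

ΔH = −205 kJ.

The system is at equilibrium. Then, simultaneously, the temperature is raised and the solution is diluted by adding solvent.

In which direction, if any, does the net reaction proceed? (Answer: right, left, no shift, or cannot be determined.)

The forward reaction is exothermic. Raising T favours the endothermic direction — shift to the left.
Dilution lowers every aqueous concentration by the same factor. Δn_aq = 0 − 3 = -3, so the system shifts toward the side with more dissolved moles — to the left.
All effects act in the same direction — net shift to the left.

left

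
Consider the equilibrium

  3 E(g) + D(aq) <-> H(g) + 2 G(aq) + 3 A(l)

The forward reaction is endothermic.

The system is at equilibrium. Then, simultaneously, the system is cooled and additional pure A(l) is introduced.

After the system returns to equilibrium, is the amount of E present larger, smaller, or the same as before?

The forward reaction is endothermic. Lowering T favours the exothermic direction — shift to the left.
A is a pure liquid; its activity is 1 regardless of amount, so Q is unaffected — no shift from this change.
The net shift is to the left. E is a reactant, so its amount increases.

increases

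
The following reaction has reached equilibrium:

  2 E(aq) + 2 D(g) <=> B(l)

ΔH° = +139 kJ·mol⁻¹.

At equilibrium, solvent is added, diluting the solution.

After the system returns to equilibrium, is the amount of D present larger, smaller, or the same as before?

increases

Dilution lowers every aqueous concentration by the same factor. Δn_aq = 0 − 2 = -2, so the system shifts toward the side with more dissolved moles — to the left.
The net shift is to the left. D is a reactant, so its amount increases.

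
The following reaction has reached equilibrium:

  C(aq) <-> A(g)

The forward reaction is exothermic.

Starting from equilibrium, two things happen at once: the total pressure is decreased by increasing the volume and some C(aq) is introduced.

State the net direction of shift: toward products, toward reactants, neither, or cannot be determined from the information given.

right

Gas moles: reactants 0, products 1 (Δn_gas = +1). Expansion shifts the system toward the side with more moles of gas — to the right.
Adding C (aq), a reactant, drives the reaction to the right.
All effects act in the same direction — net shift to the right.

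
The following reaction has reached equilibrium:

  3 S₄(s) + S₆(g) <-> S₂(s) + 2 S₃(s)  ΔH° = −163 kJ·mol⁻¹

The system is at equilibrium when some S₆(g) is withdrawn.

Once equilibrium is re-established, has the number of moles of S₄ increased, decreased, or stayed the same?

increases

Removing S₆ (g), a reactant, drives the reaction to the left.
The net shift is to the left. S₄ is a reactant, so its amount increases.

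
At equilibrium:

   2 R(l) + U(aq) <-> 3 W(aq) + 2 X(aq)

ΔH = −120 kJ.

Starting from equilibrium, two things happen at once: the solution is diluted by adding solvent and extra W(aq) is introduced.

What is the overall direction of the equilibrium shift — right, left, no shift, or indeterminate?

Dilution lowers every aqueous concentration by the same factor. Δn_aq = 5 − 1 = +4, so the system shifts toward the side with more dissolved moles — to the right.
Adding W (aq), a product, drives the reaction to the left.
The individual effects push in opposite directions; without quantitative information the net direction cannot be determined.

cannot be determined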